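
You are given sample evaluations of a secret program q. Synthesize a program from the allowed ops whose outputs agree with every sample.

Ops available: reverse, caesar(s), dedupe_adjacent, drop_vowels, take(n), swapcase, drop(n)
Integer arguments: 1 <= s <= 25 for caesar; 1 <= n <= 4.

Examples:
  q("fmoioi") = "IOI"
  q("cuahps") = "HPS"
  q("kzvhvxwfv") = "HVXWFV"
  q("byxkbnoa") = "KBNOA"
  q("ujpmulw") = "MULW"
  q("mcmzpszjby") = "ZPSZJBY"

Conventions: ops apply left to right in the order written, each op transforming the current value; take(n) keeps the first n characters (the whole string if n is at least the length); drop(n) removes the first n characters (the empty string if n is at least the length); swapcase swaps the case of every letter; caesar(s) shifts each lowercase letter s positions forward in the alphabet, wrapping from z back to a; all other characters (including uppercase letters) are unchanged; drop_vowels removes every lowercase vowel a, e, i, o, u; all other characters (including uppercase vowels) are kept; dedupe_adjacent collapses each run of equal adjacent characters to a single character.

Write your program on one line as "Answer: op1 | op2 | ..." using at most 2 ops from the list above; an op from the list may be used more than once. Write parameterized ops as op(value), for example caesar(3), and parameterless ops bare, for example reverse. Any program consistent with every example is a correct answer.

drop(3) | swapcase

Check, running the answer program on each example:
  "fmoioi" -> "ioi" -> "IOI"
  "cuahps" -> "hps" -> "HPS"
  "kzvhvxwfv" -> "hvxwfv" -> "HVXWFV"
  "byxkbnoa" -> "kbnoa" -> "KBNOA"
  "ujpmulw" -> "mulw" -> "MULW"
  "mcmzpszjby" -> "zpszjby" -> "ZPSZJBY"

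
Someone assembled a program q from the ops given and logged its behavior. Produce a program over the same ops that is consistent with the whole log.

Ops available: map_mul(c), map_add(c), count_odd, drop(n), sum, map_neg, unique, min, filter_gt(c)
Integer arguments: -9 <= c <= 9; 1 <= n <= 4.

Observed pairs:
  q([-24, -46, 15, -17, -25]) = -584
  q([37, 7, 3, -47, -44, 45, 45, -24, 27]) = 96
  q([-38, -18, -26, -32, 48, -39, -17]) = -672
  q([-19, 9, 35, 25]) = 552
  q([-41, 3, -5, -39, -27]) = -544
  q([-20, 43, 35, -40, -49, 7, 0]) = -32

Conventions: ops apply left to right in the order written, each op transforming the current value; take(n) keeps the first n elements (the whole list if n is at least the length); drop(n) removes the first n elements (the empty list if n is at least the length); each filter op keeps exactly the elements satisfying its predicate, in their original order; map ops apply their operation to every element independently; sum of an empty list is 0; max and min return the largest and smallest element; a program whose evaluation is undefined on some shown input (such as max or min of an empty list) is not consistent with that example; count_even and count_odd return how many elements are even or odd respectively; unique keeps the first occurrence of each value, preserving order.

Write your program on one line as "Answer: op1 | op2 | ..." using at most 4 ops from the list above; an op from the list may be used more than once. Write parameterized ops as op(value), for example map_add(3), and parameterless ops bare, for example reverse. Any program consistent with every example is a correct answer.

map_mul(-8) | map_neg | drop(1) | sum

Check, running the answer program on each example:
  [-24, -46, 15, -17, -25] -> [192, 368, -120, 136, 200] -> [-192, -368, 120, -136, -200] -> [-368, 120, -136, -200] -> -584
  [37, 7, 3, -47, -44, 45, 45, -24, 27] -> [-296, -56, -24, 376, 352, -360, -360, 192, -216] -> [296, 56, 24, -376, -352, 360, 360, -192, 216] -> [56, 24, -376, -352, 360, 360, -192, 216] -> 96
  [-38, -18, -26, -32, 48, -39, -17] -> [304, 144, 208, 256, -384, 312, 136] -> [-304, -144, -208, -256, 384, -312, -136] -> [-144, -208, -256, 384, -312, -136] -> -672
  [-19, 9, 35, 25] -> [152, -72, -280, -200] -> [-152, 72, 280, 200] -> [72, 280, 200] -> 552
  [-41, 3, -5, -39, -27] -> [328, -24, 40, 312, 216] -> [-328, 24, -40, -312, -216] -> [24, -40, -312, -216] -> -544
  [-20, 43, 35, -40, -49, 7, 0] -> [160, -344, -280, 320, 392, -56, 0] -> [-160, 344, 280, -320, -392, 56, 0] -> [344, 280, -320, -392, 56, 0] -> -32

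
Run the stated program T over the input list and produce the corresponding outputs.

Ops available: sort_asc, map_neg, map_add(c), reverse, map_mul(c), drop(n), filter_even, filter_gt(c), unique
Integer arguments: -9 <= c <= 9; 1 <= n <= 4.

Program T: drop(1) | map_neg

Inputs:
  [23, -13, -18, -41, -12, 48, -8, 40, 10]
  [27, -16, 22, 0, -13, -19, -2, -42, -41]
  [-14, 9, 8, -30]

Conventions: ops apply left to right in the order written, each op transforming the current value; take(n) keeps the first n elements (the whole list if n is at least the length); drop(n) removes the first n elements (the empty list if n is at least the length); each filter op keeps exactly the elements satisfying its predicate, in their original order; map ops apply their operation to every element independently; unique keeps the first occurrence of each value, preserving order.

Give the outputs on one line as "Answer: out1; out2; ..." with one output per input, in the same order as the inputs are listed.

Execution, op by op:
  [23, -13, -18, -41, -12, 48, -8, 40, 10] -> [-13, -18, -41, -12, 48, -8, 40, 10] -> [13, 18, 41, 12, -48, 8, -40, -10]
  [27, -16, 22, 0, -13, -19, -2, -42, -41] -> [-16, 22, 0, -13, -19, -2, -42, -41] -> [16, -22, 0, 13, 19, 2, 42, 41]
  [-14, 9, 8, -30] -> [9, 8, -30] -> [-9, -8, 30]

[13, 18, 41, 12, -48, 8, -40, -10]; [16, -22, 0, 13, 19, 2, 42, 41]; [-9, -8, 30]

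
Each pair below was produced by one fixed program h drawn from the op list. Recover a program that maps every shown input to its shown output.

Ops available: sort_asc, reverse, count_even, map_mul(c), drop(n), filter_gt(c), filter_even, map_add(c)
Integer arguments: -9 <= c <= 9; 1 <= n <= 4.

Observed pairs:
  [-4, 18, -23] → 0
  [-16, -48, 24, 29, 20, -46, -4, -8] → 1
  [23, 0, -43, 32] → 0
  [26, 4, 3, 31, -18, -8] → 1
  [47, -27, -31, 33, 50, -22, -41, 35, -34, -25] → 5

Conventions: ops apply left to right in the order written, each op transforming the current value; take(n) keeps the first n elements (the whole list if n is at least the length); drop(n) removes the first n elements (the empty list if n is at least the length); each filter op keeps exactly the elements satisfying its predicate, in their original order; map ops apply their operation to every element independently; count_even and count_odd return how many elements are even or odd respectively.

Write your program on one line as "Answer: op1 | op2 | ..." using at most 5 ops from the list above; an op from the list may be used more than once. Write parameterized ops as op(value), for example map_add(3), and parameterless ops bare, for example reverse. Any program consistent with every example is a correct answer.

sort_asc | drop(3) | map_add(-3) | map_add(4) | count_even

Check, running the answer program on each example:
  [-4, 18, -23] -> [-23, -4, 18] -> [] -> [] -> [] -> 0
  [-16, -48, 24, 29, 20, -46, -4, -8] -> [-48, -46, -16, -8, -4, 20, 24, 29] -> [-8, -4, 20, 24, 29] -> [-11, -7, 17, 21, 26] -> [-7, -3, 21, 25, 30] -> 1
  [23, 0, -43, 32] -> [-43, 0, 23, 32] -> [32] -> [29] -> [33] -> 0
  [26, 4, 3, 31, -18, -8] -> [-18, -8, 3, 4, 26, 31] -> [4, 26, 31] -> [1, 23, 28] -> [5, 27, 32] -> 1
  [47, -27, -31, 33, 50, -22, -41, 35, -34, -25] -> [-41, -34, -31, -27, -25, -22, 33, 35, 47, 50] -> [-27, -25, -22, 33, 35, 47, 50] -> [-30, -28, -25, 30, 32, 44, 47] -> [-26, -24, -21, 34, 36, 48, 51] -> 5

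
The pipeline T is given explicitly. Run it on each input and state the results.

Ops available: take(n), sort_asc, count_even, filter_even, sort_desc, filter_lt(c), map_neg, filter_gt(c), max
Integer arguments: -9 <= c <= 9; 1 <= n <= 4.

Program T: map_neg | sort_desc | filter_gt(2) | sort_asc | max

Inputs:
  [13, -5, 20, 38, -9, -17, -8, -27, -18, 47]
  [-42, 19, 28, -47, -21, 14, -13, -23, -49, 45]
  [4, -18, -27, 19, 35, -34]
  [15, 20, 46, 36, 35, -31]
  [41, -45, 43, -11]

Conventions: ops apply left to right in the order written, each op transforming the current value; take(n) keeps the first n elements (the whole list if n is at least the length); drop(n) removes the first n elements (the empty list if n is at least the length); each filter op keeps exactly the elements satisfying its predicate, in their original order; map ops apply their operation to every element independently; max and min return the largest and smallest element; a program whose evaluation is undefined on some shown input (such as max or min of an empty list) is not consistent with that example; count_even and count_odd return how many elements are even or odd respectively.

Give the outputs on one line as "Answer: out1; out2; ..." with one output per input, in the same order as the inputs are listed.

Execution, op by op:
  [13, -5, 20, 38, -9, -17, -8, -27, -18, 47] -> [-13, 5, -20, -38, 9, 17, 8, 27, 18, -47] -> [27, 18, 17, 9, 8, 5, -13, -20, -38, -47] -> [27, 18, 17, 9, 8, 5] -> [5, 8, 9, 17, 18, 27] -> 27
  [-42, 19, 28, -47, -21, 14, -13, -23, -49, 45] -> [42, -19, -28, 47, 21, -14, 13, 23, 49, -45] -> [49, 47, 42, 23, 21, 13, -14, -19, -28, -45] -> [49, 47, 42, 23, 21, 13] -> [13, 21, 23, 42, 47, 49] -> 49
  [4, -18, -27, 19, 35, -34] -> [-4, 18, 27, -19, -35, 34] -> [34, 27, 18, -4, -19, -35] -> [34, 27, 18] -> [18, 27, 34] -> 34
  [15, 20, 46, 36, 35, -31] -> [-15, -20, -46, -36, -35, 31] -> [31, -15, -20, -35, -36, -46] -> [31] -> [31] -> 31
  [41, -45, 43, -11] -> [-41, 45, -43, 11] -> [45, 11, -41, -43] -> [45, 11] -> [11, 45] -> 45

27; 49; 34; 31; 45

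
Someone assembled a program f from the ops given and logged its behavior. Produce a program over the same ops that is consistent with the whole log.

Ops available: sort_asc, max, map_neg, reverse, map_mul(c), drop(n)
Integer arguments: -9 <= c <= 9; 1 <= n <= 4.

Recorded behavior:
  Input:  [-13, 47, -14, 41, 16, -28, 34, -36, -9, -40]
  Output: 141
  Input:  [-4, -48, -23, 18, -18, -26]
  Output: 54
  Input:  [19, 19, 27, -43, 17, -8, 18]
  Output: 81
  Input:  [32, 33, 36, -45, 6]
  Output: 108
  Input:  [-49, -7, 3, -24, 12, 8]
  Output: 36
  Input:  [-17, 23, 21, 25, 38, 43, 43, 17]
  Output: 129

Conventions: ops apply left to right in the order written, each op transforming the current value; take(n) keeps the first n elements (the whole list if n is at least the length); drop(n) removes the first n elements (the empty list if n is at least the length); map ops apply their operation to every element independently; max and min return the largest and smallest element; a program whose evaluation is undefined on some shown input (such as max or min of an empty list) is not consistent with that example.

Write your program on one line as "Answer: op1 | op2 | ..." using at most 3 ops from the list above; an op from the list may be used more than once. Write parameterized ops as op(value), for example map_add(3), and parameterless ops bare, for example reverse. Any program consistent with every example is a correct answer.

map_mul(3) | max

Check, running the answer program on each example:
  [-13, 47, -14, 41, 16, -28, 34, -36, -9, -40] -> [-39, 141, -42, 123, 48, -84, 102, -108, -27, -120] -> 141
  [-4, -48, -23, 18, -18, -26] -> [-12, -144, -69, 54, -54, -78] -> 54
  [19, 19, 27, -43, 17, -8, 18] -> [57, 57, 81, -129, 51, -24, 54] -> 81
  [32, 33, 36, -45, 6] -> [96, 99, 108, -135, 18] -> 108
  [-49, -7, 3, -24, 12, 8] -> [-147, -21, 9, -72, 36, 24] -> 36
  [-17, 23, 21, 25, 38, 43, 43, 17] -> [-51, 69, 63, 75, 114, 129, 129, 51] -> 129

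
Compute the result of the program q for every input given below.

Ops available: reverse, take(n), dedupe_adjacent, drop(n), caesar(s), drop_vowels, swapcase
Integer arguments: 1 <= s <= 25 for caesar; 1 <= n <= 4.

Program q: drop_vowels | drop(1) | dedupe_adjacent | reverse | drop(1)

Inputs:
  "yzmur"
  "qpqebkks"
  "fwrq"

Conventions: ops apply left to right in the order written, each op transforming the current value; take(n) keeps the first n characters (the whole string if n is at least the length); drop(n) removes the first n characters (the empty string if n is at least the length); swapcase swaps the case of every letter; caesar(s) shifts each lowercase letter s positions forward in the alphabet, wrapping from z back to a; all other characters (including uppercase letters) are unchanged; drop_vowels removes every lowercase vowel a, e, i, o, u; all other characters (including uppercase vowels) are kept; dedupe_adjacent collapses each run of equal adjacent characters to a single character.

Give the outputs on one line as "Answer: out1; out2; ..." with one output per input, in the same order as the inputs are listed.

Execution, op by op:
  "yzmur" -> "yzmr" -> "zmr" -> "zmr" -> "rmz" -> "mz"
  "qpqebkks" -> "qpqbkks" -> "pqbkks" -> "pqbks" -> "skbqp" -> "kbqp"
  "fwrq" -> "fwrq" -> "wrq" -> "wrq" -> "qrw" -> "rw"

"mz"; "kbqp"; "rw"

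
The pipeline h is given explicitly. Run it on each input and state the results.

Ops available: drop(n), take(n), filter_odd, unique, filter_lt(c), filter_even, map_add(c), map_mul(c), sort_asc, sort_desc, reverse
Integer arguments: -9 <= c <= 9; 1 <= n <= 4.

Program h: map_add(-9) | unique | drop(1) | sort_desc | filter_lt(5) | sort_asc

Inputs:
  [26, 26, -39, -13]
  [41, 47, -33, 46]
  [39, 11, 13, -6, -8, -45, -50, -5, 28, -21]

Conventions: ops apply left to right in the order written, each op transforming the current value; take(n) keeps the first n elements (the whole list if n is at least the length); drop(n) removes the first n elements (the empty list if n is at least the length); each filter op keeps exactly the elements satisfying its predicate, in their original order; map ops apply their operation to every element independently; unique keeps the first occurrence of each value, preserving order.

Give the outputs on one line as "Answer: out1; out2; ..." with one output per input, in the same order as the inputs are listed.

[-48, -22]; [-42]; [-59, -54, -30, -17, -15, -14, 2, 4]

Execution, op by op:
  [26, 26, -39, -13] -> [17, 17, -48, -22] -> [17, -48, -22] -> [-48, -22] -> [-22, -48] -> [-22, -48] -> [-48, -22]
  [41, 47, -33, 46] -> [32, 38, -42, 37] -> [32, 38, -42, 37] -> [38, -42, 37] -> [38, 37, -42] -> [-42] -> [-42]
  [39, 11, 13, -6, -8, -45, -50, -5, 28, -21] -> [30, 2, 4, -15, -17, -54, -59, -14, 19, -30] -> [30, 2, 4, -15, -17, -54, -59, -14, 19, -30] -> [2, 4, -15, -17, -54, -59, -14, 19, -30] -> [19, 4, 2, -14, -15, -17, -30, -54, -59] -> [4, 2, -14, -15, -17, -30, -54, -59] -> [-59, -54, -30, -17, -15, -14, 2, 4]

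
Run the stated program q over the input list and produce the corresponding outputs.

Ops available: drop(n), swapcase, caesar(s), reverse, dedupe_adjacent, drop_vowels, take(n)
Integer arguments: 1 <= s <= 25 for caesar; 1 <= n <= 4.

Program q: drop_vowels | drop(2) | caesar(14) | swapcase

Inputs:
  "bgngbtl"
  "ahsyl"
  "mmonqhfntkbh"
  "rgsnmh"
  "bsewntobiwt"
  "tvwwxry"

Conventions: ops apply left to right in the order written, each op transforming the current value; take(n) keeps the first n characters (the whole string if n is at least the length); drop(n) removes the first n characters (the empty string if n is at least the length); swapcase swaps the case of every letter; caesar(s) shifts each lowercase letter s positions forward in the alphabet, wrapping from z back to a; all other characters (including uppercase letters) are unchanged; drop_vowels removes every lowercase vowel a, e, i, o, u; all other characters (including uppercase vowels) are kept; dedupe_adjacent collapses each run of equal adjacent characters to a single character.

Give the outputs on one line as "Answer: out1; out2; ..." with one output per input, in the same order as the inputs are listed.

Execution, op by op:
  "bgngbtl" -> "bgngbtl" -> "ngbtl" -> "buphz" -> "BUPHZ"
  "ahsyl" -> "hsyl" -> "yl" -> "mz" -> "MZ"
  "mmonqhfntkbh" -> "mmnqhfntkbh" -> "nqhfntkbh" -> "bevtbhypv" -> "BEVTBHYPV"
  "rgsnmh" -> "rgsnmh" -> "snmh" -> "gbav" -> "GBAV"
  "bsewntobiwt" -> "bswntbwt" -> "wntbwt" -> "kbhpkh" -> "KBHPKH"
  "tvwwxry" -> "tvwwxry" -> "wwxry" -> "kklfm" -> "KKLFM"

"BUPHZ"; "MZ"; "BEVTBHYPV"; "GBAV"; "KBHPKH"; "KKLFM"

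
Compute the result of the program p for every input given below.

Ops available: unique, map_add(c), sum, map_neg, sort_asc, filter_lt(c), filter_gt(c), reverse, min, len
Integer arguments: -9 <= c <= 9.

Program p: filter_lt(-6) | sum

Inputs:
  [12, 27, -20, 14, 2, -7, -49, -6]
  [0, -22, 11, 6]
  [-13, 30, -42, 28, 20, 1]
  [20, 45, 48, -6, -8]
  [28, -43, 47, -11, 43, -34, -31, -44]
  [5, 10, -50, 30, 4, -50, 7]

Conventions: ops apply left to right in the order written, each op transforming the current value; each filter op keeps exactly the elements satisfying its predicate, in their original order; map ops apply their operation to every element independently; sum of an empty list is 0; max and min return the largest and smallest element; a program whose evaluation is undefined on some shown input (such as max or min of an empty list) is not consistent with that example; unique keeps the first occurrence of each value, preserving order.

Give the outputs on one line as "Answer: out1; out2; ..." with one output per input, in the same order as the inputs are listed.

Execution, op by op:
  [12, 27, -20, 14, 2, -7, -49, -6] -> [-20, -7, -49] -> -76
  [0, -22, 11, 6] -> [-22] -> -22
  [-13, 30, -42, 28, 20, 1] -> [-13, -42] -> -55
  [20, 45, 48, -6, -8] -> [-8] -> -8
  [28, -43, 47, -11, 43, -34, -31, -44] -> [-43, -11, -34, -31, -44] -> -163
  [5, 10, -50, 30, 4, -50, 7] -> [-50, -50] -> -100

-76; -22; -55; -8; -163; -100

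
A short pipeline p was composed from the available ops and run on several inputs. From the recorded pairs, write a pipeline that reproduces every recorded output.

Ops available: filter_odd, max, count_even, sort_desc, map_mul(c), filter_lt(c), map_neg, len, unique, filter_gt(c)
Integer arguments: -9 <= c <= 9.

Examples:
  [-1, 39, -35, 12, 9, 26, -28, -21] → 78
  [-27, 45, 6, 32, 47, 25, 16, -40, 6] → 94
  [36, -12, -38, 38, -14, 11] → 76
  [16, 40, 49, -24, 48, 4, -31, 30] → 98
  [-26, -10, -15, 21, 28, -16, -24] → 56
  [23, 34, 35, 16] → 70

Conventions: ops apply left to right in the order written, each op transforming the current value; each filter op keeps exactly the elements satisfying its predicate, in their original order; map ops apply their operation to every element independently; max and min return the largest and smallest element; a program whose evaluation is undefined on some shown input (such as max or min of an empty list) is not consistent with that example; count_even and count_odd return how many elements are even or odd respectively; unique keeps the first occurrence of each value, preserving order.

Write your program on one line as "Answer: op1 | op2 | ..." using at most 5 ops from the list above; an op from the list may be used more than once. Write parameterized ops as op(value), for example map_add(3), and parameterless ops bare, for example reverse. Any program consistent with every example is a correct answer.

map_mul(2) | filter_gt(7) | sort_desc | max

Check, running the answer program on each example:
  [-1, 39, -35, 12, 9, 26, -28, -21] -> [-2, 78, -70, 24, 18, 52, -56, -42] -> [78, 24, 18, 52] -> [78, 52, 24, 18] -> 78
  [-27, 45, 6, 32, 47, 25, 16, -40, 6] -> [-54, 90, 12, 64, 94, 50, 32, -80, 12] -> [90, 12, 64, 94, 50, 32, 12] -> [94, 90, 64, 50, 32, 12, 12] -> 94
  [36, -12, -38, 38, -14, 11] -> [72, -24, -76, 76, -28, 22] -> [72, 76, 22] -> [76, 72, 22] -> 76
  [16, 40, 49, -24, 48, 4, -31, 30] -> [32, 80, 98, -48, 96, 8, -62, 60] -> [32, 80, 98, 96, 8, 60] -> [98, 96, 80, 60, 32, 8] -> 98
  [-26, -10, -15, 21, 28, -16, -24] -> [-52, -20, -30, 42, 56, -32, -48] -> [42, 56] -> [56, 42] -> 56
  [23, 34, 35, 16] -> [46, 68, 70, 32] -> [46, 68, 70, 32] -> [70, 68, 46, 32] -> 70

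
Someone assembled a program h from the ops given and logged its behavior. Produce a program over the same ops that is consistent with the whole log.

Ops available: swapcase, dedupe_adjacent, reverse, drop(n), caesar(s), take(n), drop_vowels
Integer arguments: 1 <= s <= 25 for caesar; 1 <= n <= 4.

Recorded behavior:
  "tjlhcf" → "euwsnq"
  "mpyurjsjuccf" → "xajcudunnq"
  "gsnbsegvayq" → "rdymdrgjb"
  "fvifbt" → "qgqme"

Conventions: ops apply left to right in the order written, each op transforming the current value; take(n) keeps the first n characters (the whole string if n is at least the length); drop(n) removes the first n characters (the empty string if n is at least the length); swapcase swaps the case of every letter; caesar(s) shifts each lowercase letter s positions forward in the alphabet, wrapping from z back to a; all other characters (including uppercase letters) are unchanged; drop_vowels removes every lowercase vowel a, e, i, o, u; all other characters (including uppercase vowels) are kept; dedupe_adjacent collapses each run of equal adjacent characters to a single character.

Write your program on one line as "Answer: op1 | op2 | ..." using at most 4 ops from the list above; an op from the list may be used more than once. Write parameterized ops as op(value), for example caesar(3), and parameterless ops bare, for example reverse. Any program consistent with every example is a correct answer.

drop_vowels | reverse | caesar(11) | reverse

Check, running the answer program on each example:
  "tjlhcf" -> "tjlhcf" -> "fchljt" -> "qnswue" -> "euwsnq"
  "mpyurjsjuccf" -> "mpyrjsjccf" -> "fccjsjrypm" -> "qnnuducjax" -> "xajcudunnq"
  "gsnbsegvayq" -> "gsnbsgvyq" -> "qyvgsbnsg" -> "bjgrdmydr" -> "rdymdrgjb"
  "fvifbt" -> "fvfbt" -> "tbfvf" -> "emqgq" -> "qgqme"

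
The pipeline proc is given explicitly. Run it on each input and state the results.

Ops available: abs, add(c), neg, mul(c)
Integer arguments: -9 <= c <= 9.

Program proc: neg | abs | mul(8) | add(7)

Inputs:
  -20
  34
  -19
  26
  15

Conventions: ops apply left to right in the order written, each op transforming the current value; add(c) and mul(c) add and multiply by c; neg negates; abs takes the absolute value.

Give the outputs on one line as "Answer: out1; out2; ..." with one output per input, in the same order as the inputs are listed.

167; 279; 159; 215; 127

Execution, op by op:
  -20 -> 20 -> 20 -> 160 -> 167
  34 -> -34 -> 34 -> 272 -> 279
  -19 -> 19 -> 19 -> 152 -> 159
  26 -> -26 -> 26 -> 208 -> 215
  15 -> -15 -> 15 -> 120 -> 127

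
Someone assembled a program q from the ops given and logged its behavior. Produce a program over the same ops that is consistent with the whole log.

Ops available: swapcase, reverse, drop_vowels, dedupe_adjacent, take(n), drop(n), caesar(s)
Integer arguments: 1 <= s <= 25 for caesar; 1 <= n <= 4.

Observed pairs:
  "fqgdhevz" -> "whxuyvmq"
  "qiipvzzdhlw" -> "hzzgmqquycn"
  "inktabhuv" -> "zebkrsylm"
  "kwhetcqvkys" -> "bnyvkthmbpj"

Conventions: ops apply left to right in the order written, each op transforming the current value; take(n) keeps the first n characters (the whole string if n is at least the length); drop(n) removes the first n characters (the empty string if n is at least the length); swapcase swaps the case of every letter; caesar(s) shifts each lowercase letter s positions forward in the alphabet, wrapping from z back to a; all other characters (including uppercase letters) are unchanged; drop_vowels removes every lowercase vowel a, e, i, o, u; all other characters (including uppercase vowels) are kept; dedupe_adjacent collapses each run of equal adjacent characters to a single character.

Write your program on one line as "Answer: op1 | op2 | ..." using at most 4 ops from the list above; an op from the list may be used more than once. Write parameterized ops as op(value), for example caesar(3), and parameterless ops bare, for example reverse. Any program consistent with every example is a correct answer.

caesar(13) | caesar(6) | caesar(24)

Check, running the answer program on each example:
  "fqgdhevz" -> "sdtqurim" -> "yjzwaxos" -> "whxuyvmq"
  "qiipvzzdhlw" -> "dvvcimmquyj" -> "jbbiosswaep" -> "hzzgmqquycn"
  "inktabhuv" -> "vaxgnouhi" -> "bgdmtuano" -> "zebkrsylm"
  "kwhetcqvkys" -> "xjurgpdixlf" -> "dpaxmvjodrl" -> "bnyvkthmbpj"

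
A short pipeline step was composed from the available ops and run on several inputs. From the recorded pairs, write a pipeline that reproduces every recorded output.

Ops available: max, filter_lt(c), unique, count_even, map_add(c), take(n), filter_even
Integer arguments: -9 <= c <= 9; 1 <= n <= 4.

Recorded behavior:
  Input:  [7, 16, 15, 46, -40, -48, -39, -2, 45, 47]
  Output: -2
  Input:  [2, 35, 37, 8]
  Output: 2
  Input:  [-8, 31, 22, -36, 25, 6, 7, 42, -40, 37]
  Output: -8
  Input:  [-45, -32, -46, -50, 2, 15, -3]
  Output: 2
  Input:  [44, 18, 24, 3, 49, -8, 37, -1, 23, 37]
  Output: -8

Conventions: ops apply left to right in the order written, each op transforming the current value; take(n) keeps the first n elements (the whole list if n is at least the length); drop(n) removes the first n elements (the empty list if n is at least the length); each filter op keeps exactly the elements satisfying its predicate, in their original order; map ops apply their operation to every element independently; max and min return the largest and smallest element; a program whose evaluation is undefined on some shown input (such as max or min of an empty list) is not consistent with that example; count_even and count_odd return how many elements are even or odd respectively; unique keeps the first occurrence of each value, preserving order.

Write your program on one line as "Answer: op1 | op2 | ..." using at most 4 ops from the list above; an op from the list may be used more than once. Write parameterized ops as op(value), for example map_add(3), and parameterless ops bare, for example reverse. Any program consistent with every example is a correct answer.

filter_lt(6) | filter_even | max

Check, running the answer program on each example:
  [7, 16, 15, 46, -40, -48, -39, -2, 45, 47] -> [-40, -48, -39, -2] -> [-40, -48, -2] -> -2
  [2, 35, 37, 8] -> [2] -> [2] -> 2
  [-8, 31, 22, -36, 25, 6, 7, 42, -40, 37] -> [-8, -36, -40] -> [-8, -36, -40] -> -8
  [-45, -32, -46, -50, 2, 15, -3] -> [-45, -32, -46, -50, 2, -3] -> [-32, -46, -50, 2] -> 2
  [44, 18, 24, 3, 49, -8, 37, -1, 23, 37] -> [3, -8, -1] -> [-8] -> -8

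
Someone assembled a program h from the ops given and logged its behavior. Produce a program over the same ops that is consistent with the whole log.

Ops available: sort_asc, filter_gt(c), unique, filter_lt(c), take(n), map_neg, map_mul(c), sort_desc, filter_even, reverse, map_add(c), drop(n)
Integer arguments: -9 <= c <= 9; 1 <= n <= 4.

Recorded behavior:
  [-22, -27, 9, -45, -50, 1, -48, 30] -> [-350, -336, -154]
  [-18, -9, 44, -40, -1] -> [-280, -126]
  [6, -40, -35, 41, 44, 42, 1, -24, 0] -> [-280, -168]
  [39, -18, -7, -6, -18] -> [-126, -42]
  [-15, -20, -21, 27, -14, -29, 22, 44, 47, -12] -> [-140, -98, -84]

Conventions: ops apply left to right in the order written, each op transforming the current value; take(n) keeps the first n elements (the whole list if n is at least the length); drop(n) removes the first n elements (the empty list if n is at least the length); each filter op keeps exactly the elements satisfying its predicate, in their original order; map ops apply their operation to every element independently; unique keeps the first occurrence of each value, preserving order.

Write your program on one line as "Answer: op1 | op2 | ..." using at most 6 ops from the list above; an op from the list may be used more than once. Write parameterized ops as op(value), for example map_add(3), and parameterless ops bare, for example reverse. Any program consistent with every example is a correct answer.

unique | filter_even | map_mul(-7) | map_neg | filter_lt(-1) | sort_asc

Check, running the answer program on each example:
  [-22, -27, 9, -45, -50, 1, -48, 30] -> [-22, -27, 9, -45, -50, 1, -48, 30] -> [-22, -50, -48, 30] -> [154, 350, 336, -210] -> [-154, -350, -336, 210] -> [-154, -350, -336] -> [-350, -336, -154]
  [-18, -9, 44, -40, -1] -> [-18, -9, 44, -40, -1] -> [-18, 44, -40] -> [126, -308, 280] -> [-126, 308, -280] -> [-126, -280] -> [-280, -126]
  [6, -40, -35, 41, 44, 42, 1, -24, 0] -> [6, -40, -35, 41, 44, 42, 1, -24, 0] -> [6, -40, 44, 42, -24, 0] -> [-42, 280, -308, -294, 168, 0] -> [42, -280, 308, 294, -168, 0] -> [-280, -168] -> [-280, -168]
  [39, -18, -7, -6, -18] -> [39, -18, -7, -6] -> [-18, -6] -> [126, 42] -> [-126, -42] -> [-126, -42] -> [-126, -42]
  [-15, -20, -21, 27, -14, -29, 22, 44, 47, -12] -> [-15, -20, -21, 27, -14, -29, 22, 44, 47, -12] -> [-20, -14, 22, 44, -12] -> [140, 98, -154, -308, 84] -> [-140, -98, 154, 308, -84] -> [-140, -98, -84] -> [-140, -98, -84]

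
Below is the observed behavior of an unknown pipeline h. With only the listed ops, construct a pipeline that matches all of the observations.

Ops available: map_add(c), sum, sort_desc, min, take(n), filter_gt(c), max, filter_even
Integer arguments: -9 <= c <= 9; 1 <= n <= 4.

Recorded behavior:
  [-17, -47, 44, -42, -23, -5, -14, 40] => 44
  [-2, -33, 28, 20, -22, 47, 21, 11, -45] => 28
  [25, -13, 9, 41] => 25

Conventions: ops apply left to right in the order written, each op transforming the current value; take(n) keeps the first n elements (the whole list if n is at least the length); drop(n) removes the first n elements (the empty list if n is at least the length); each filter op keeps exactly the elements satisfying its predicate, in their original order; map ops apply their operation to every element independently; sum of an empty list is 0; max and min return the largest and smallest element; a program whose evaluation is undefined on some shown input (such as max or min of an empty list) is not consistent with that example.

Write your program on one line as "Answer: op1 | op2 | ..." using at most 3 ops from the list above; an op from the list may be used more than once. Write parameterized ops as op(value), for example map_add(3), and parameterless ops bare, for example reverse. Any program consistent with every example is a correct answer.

take(3) | max

Check, running the answer program on each example:
  [-17, -47, 44, -42, -23, -5, -14, 40] -> [-17, -47, 44] -> 44
  [-2, -33, 28, 20, -22, 47, 21, 11, -45] -> [-2, -33, 28] -> 28
  [25, -13, 9, 41] -> [25, -13, 9] -> 25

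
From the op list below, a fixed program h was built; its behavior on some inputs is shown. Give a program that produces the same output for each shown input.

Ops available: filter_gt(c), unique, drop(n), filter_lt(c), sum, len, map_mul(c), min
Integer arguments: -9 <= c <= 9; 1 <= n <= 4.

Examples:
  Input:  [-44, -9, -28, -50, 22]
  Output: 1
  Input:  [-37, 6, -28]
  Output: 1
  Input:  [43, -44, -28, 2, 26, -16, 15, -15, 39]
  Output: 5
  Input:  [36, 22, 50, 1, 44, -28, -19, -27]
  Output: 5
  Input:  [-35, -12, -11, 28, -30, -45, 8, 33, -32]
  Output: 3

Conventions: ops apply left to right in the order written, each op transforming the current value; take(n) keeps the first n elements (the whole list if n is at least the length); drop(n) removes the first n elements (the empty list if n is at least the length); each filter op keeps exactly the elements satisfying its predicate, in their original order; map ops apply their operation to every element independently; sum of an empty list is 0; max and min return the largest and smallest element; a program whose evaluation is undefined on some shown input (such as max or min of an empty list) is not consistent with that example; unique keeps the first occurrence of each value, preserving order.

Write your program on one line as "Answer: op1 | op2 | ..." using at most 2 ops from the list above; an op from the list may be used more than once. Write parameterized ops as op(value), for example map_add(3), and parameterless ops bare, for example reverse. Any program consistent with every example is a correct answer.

filter_gt(0) | len

Check, running the answer program on each example:
  [-44, -9, -28, -50, 22] -> [22] -> 1
  [-37, 6, -28] -> [6] -> 1
  [43, -44, -28, 2, 26, -16, 15, -15, 39] -> [43, 2, 26, 15, 39] -> 5
  [36, 22, 50, 1, 44, -28, -19, -27] -> [36, 22, 50, 1, 44] -> 5
  [-35, -12, -11, 28, -30, -45, 8, 33, -32] -> [28, 8, 33] -> 3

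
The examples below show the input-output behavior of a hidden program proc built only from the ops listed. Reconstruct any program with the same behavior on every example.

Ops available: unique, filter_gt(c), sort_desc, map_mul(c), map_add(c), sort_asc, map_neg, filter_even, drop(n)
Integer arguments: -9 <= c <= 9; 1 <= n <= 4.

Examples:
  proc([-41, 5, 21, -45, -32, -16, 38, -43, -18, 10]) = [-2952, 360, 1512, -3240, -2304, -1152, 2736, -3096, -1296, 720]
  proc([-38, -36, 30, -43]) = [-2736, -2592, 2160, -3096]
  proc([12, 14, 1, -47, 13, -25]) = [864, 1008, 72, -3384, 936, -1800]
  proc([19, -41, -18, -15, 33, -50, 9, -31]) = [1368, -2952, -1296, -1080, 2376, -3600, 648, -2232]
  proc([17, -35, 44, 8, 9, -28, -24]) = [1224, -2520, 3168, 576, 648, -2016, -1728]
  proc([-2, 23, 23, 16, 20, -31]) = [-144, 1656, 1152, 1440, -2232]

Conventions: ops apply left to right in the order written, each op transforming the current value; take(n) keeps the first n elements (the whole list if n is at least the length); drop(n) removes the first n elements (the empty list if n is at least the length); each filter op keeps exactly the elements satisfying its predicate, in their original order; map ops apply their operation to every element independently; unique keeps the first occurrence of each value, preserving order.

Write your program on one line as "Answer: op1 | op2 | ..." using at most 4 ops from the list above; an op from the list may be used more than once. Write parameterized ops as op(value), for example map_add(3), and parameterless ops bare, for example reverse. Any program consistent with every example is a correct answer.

map_mul(4) | map_mul(-2) | map_mul(-9) | unique

Check, running the answer program on each example:
  [-41, 5, 21, -45, -32, -16, 38, -43, -18, 10] -> [-164, 20, 84, -180, -128, -64, 152, -172, -72, 40] -> [328, -40, -168, 360, 256, 128, -304, 344, 144, -80] -> [-2952, 360, 1512, -3240, -2304, -1152, 2736, -3096, -1296, 720] -> [-2952, 360, 1512, -3240, -2304, -1152, 2736, -3096, -1296, 720]
  [-38, -36, 30, -43] -> [-152, -144, 120, -172] -> [304, 288, -240, 344] -> [-2736, -2592, 2160, -3096] -> [-2736, -2592, 2160, -3096]
  [12, 14, 1, -47, 13, -25] -> [48, 56, 4, -188, 52, -100] -> [-96, -112, -8, 376, -104, 200] -> [864, 1008, 72, -3384, 936, -1800] -> [864, 1008, 72, -3384, 936, -1800]
  [19, -41, -18, -15, 33, -50, 9, -31] -> [76, -164, -72, -60, 132, -200, 36, -124] -> [-152, 328, 144, 120, -264, 400, -72, 248] -> [1368, -2952, -1296, -1080, 2376, -3600, 648, -2232] -> [1368, -2952, -1296, -1080, 2376, -3600, 648, -2232]
  [17, -35, 44, 8, 9, -28, -24] -> [68, -140, 176, 32, 36, -112, -96] -> [-136, 280, -352, -64, -72, 224, 192] -> [1224, -2520, 3168, 576, 648, -2016, -1728] -> [1224, -2520, 3168, 576, 648, -2016, -1728]
  [-2, 23, 23, 16, 20, -31] -> [-8, 92, 92, 64, 80, -124] -> [16, -184, -184, -128, -160, 248] -> [-144, 1656, 1656, 1152, 1440, -2232] -> [-144, 1656, 1152, 1440, -2232]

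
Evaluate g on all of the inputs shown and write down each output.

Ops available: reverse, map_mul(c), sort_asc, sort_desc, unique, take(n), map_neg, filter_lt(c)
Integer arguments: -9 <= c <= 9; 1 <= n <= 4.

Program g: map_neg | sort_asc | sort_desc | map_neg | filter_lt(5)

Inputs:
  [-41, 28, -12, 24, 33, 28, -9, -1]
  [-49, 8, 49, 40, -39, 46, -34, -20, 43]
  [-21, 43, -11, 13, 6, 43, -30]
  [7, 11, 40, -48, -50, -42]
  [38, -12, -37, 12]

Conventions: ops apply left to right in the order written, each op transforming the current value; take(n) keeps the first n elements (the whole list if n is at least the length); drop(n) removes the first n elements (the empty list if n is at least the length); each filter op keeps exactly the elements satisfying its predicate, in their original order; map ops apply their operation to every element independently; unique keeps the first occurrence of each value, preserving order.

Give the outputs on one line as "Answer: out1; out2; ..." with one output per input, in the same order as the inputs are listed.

Execution, op by op:
  [-41, 28, -12, 24, 33, 28, -9, -1] -> [41, -28, 12, -24, -33, -28, 9, 1] -> [-33, -28, -28, -24, 1, 9, 12, 41] -> [41, 12, 9, 1, -24, -28, -28, -33] -> [-41, -12, -9, -1, 24, 28, 28, 33] -> [-41, -12, -9, -1]
  [-49, 8, 49, 40, -39, 46, -34, -20, 43] -> [49, -8, -49, -40, 39, -46, 34, 20, -43] -> [-49, -46, -43, -40, -8, 20, 34, 39, 49] -> [49, 39, 34, 20, -8, -40, -43, -46, -49] -> [-49, -39, -34, -20, 8, 40, 43, 46, 49] -> [-49, -39, -34, -20]
  [-21, 43, -11, 13, 6, 43, -30] -> [21, -43, 11, -13, -6, -43, 30] -> [-43, -43, -13, -6, 11, 21, 30] -> [30, 21, 11, -6, -13, -43, -43] -> [-30, -21, -11, 6, 13, 43, 43] -> [-30, -21, -11]
  [7, 11, 40, -48, -50, -42] -> [-7, -11, -40, 48, 50, 42] -> [-40, -11, -7, 42, 48, 50] -> [50, 48, 42, -7, -11, -40] -> [-50, -48, -42, 7, 11, 40] -> [-50, -48, -42]
  [38, -12, -37, 12] -> [-38, 12, 37, -12] -> [-38, -12, 12, 37] -> [37, 12, -12, -38] -> [-37, -12, 12, 38] -> [-37, -12]

[-41, -12, -9, -1]; [-49, -39, -34, -20]; [-30, -21, -11]; [-50, -48, -42]; [-37, -12]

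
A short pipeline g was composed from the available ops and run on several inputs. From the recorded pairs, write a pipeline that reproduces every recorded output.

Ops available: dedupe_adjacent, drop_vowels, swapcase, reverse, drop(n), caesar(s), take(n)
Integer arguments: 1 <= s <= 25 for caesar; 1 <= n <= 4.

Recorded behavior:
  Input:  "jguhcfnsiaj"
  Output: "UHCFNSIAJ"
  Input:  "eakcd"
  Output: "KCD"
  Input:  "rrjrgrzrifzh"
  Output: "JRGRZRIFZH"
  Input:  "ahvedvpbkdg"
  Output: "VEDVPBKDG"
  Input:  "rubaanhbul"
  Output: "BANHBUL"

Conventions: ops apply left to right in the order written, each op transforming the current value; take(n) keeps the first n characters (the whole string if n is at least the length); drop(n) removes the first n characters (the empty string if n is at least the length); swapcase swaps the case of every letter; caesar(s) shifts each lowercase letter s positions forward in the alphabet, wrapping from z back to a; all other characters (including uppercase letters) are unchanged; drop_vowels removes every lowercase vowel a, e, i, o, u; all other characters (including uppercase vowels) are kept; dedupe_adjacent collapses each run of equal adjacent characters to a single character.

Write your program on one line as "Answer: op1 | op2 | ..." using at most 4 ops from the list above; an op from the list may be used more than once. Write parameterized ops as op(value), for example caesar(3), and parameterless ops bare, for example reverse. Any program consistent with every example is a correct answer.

drop(2) | dedupe_adjacent | swapcase

Check, running the answer program on each example:
  "jguhcfnsiaj" -> "uhcfnsiaj" -> "uhcfnsiaj" -> "UHCFNSIAJ"
  "eakcd" -> "kcd" -> "kcd" -> "KCD"
  "rrjrgrzrifzh" -> "jrgrzrifzh" -> "jrgrzrifzh" -> "JRGRZRIFZH"
  "ahvedvpbkdg" -> "vedvpbkdg" -> "vedvpbkdg" -> "VEDVPBKDG"
  "rubaanhbul" -> "baanhbul" -> "banhbul" -> "BANHBUL"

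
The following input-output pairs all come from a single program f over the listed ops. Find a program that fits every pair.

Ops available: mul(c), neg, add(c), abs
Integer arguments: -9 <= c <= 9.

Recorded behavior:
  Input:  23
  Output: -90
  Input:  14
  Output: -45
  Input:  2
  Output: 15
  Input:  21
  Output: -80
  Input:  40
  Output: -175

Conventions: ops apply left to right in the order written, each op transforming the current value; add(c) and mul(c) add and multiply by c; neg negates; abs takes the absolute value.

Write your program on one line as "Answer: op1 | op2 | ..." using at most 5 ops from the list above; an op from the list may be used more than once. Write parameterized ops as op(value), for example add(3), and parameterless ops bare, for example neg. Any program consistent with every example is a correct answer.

add(-6) | add(1) | neg | mul(5)

Check, running the answer program on each example:
  23 -> 17 -> 18 -> -18 -> -90
  14 -> 8 -> 9 -> -9 -> -45
  2 -> -4 -> -3 -> 3 -> 15
  21 -> 15 -> 16 -> -16 -> -80
  40 -> 34 -> 35 -> -35 -> -175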